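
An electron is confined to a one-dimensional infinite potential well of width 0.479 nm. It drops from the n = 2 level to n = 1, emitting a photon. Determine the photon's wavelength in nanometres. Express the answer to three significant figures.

λ = 252 nm

E_1 = h²/(8m_eL²) = 2.626×10^-19 J, so ΔE = (2² − 1²)E_1 = 7.878×10^-19 J.
λ = hc/ΔE = (6.626×10^-34·2.998×10^8)/7.878×10^-19 = 2.52×10^-7 m = 252 nm.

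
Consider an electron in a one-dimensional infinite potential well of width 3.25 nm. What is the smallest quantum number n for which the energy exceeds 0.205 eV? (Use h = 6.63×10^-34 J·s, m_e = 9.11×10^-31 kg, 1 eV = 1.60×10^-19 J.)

n = 3

E_1 = h²/(8m_eL²) = 5.710×10^-21 J = 0.03569 eV.
Need n² > 0.205/0.03569 = 5.744, i.e. n > 2.397.
The smallest integer satisfying this is n = 3.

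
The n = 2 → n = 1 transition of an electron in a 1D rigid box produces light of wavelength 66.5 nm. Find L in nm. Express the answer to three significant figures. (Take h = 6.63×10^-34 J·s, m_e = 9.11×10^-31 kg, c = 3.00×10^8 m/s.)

L = 0.246 nm

The photon carries ΔE = hc/λ = 6.63×10^-34·3.00×10^8/6.65×10^-8 m = 2.991×10^-18 J.
Since ΔE = (2² − 1²)E_1, E_1 = 9.970×10^-19 J, and L = h/√(8m_eE_1) = 2.46×10^-10 m = 0.246 nm.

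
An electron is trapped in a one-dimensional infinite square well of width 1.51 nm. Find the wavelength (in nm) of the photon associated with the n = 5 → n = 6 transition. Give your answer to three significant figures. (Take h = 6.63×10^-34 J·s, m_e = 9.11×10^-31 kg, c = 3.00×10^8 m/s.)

λ = 684 nm

E_1 = h²/(8m_eL²) = 2.645×10^-20 J, so ΔE = (6² − 5²)E_1 = 2.909×10^-19 J.
λ = hc/ΔE = (6.63×10^-34·3.00×10^8)/2.909×10^-19 = 6.84×10^-7 m = 684 nm.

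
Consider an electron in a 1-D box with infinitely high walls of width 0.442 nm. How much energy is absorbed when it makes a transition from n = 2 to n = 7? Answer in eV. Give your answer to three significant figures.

E_1 = h²/(8m_eL²) = 3.084×10^-19 J.
|ΔE| = |2² − 7²|·E_1 = 45·3.084×10^-19 J = 1.388×10^-17 J = 86.6 eV.

|ΔE| = 86.6 eV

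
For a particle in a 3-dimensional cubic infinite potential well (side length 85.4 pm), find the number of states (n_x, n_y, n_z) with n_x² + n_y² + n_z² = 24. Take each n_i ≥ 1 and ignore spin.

degeneracy = 3

The level has n_x² + n_y² + n_z² = 24. The ordered positive-integer solutions are (2, 2, 4), (2, 4, 2), (4, 2, 2).
That gives 3 states.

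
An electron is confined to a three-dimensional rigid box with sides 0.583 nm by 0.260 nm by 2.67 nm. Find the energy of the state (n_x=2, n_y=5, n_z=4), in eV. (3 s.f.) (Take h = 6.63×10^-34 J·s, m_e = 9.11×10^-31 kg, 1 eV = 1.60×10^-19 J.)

For a 3D rectangular well E = (h²/8m_e)·Σ n_i²/L_i² = (6.63×10^-34)²/(8·9.11×10^-31) · [2²/(0.583 nm)² + 5²/(0.260 nm)² + 4²/(2.67 nm)²].
Evaluating gives E = 2.315×10^-17 J = 145 eV.

E = 145 eV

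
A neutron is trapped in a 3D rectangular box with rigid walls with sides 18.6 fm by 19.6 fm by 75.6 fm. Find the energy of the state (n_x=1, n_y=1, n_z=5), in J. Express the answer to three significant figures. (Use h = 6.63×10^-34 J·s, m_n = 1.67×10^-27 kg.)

E = 3.25×10^-13 J

For a 3D rectangular well E = (h²/8m_n)·Σ n_i²/L_i² = (6.63×10^-34)²/(8·1.67×10^-27) · [1²/(18.6 fm)² + 1²/(19.6 fm)² + 5²/(75.6 fm)²].
Evaluating gives E = 3.25×10^-13 J.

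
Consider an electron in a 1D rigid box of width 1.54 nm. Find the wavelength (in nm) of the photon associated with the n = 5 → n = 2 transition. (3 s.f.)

λ = 372 nm

E_1 = h²/(8m_eL²) = 2.540×10^-20 J, so ΔE = (5² − 2²)E_1 = 5.334×10^-19 J.
λ = hc/ΔE = (6.626×10^-34·2.998×10^8)/5.334×10^-19 = 3.72×10^-7 m = 372 nm.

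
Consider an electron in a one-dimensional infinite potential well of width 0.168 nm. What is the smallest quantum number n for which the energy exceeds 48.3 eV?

E_1 = h²/(8m_eL²) = 2.135×10^-18 J = 13.33 eV.
Need n² > 48.3/13.33 = 3.623, i.e. n > 1.903.
The smallest integer satisfying this is n = 2.

n = 2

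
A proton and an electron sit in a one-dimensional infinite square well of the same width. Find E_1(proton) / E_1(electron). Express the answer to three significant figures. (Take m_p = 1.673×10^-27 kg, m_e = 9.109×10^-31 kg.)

5.44×10^-4

E_n ∝ 1/m at fixed n and L, so the ratio is m_e/m_p = 9.109×10^-31/1.673×10^-27 = 5.44×10^-4.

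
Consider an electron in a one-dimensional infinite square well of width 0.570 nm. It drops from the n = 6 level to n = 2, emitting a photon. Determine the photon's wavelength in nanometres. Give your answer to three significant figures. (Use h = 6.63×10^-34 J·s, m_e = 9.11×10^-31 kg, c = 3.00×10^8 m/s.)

λ = 33.5 nm

E_1 = h²/(8m_eL²) = 1.856×10^-19 J, so ΔE = (6² − 2²)E_1 = 5.939×10^-18 J.
λ = hc/ΔE = (6.63×10^-34·3.00×10^8)/5.939×10^-18 = 3.35×10^-8 m = 33.5 nm.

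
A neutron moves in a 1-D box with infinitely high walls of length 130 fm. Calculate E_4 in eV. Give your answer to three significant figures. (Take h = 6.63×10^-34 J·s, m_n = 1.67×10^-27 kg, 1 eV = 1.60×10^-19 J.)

For an infinite well E_n = n²h²/(8m_nL²), so E_1 = h²/(8m_nL²) = (6.63×10^-34)²/(8·1.67×10^-27·(1.30×10^-13 m)²) = 1.947×10^-15 J.
Then E_4 = 4²·E_1 = 16·1.947×10^-15 J = 3.115×10^-14 J.
Converting, E_4 = 3.115×10^-14 J / (1.60×10^-19 J/eV) = 1.95×10^5 eV.

E_4 = 1.95×10^5 eV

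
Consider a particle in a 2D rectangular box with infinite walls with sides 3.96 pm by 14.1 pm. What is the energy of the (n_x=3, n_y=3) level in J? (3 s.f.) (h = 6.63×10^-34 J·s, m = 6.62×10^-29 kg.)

For a 2D rectangular well E = (h²/8m)·Σ n_i²/L_i² = (6.63×10^-34)²/(8·6.62×10^-29) · [3²/(3.96 pm)² + 3²/(14.1 pm)²].
Evaluating gives E = 5.14×10^-16 J.

E = 5.14×10^-16 J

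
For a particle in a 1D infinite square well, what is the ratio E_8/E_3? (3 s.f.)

7.11

E_n ∝ n², so E_8/E_3 = 8²/3² = 64/9 = 7.11.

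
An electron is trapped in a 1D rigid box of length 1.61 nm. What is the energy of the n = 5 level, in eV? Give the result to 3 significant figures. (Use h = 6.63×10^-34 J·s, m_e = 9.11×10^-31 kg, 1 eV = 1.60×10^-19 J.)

For an infinite well E_n = n²h²/(8m_eL²), so E_1 = h²/(8m_eL²) = (6.63×10^-34)²/(8·9.11×10^-31·(1.61×10^-9 m)²) = 2.327×10^-20 J.
Then E_5 = 5²·E_1 = 25·2.327×10^-20 J = 5.818×10^-19 J.
Converting, E_5 = 5.818×10^-19 J / (1.60×10^-19 J/eV) = 3.64 eV.

E_5 = 3.64 eV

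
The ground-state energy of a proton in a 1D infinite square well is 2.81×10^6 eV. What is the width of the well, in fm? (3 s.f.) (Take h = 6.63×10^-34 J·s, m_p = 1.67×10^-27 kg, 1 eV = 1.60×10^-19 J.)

L = 8.55 fm

From E_n = n²h²/(8m_pL²), L = n·h/√(8m_pE_n).
E_1 = 2.81×10^6 eV = 4.496×10^-13 J, so L = 1·6.63×10^-34/√(8·1.67×10^-27·4.496×10^-13) = 8.55×10^-15 m = 8.55 fm.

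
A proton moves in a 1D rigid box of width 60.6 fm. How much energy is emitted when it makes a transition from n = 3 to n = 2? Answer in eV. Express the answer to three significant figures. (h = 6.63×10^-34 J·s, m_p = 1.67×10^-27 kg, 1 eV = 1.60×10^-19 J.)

E_1 = h²/(8m_pL²) = 8.959×10^-15 J.
|ΔE| = |3² − 2²|·E_1 = 5·8.959×10^-15 J = 4.479×10^-14 J = 2.80×10^5 eV.

|ΔE| = 2.80×10^5 eV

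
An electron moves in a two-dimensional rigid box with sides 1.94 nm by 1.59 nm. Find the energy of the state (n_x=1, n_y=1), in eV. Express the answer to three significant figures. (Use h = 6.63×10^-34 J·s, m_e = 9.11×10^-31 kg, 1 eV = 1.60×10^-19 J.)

E = 0.249 eV

For a 2D rectangular well E = (h²/8m_e)·Σ n_i²/L_i² = (6.63×10^-34)²/(8·9.11×10^-31) · [1²/(1.94 nm)² + 1²/(1.59 nm)²].
Evaluating gives E = 3.988×10^-20 J = 0.249 eV.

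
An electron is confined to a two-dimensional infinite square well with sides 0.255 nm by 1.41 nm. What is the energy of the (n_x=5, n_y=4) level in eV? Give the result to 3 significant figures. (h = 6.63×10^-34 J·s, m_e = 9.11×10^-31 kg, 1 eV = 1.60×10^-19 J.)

E = 148 eV

For a 2D rectangular well E = (h²/8m_e)·Σ n_i²/L_i² = (6.63×10^-34)²/(8·9.11×10^-31) · [5²/(0.255 nm)² + 4²/(1.41 nm)²].
Evaluating gives E = 2.367×10^-17 J = 148 eV.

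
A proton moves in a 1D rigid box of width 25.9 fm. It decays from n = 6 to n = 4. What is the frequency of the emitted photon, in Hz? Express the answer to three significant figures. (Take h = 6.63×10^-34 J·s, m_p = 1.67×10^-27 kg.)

E_1 = h²/(8m_pL²) = 4.905×10^-14 J and ΔE = (6² − 4²)E_1 = 9.810×10^-13 J.
f = ΔE/h = 9.810×10^-13/6.63×10^-34 = 1.48×10^21 Hz.

f = 1.48×10^21 Hz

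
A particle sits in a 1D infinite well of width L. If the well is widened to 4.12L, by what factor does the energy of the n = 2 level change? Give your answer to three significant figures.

0.0589

E_n ∝ 1/L², so the energy scales by 1/4.12² = 0.0589.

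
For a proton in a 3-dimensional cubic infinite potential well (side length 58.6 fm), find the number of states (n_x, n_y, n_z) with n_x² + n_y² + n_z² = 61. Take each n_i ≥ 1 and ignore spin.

degeneracy = 6

The level has n_x² + n_y² + n_z² = 61. The ordered positive-integer solutions are (3, 4, 6), (3, 6, 4), (4, 3, 6), (4, 6, 3), (6, 3, 4), (6, 4, 3).
That gives 6 states.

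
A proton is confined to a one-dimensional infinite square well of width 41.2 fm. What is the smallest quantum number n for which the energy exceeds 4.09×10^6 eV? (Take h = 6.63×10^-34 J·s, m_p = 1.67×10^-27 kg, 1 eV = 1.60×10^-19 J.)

n = 6

E_1 = h²/(8m_pL²) = 1.938×10^-14 J = 1.211×10^5 eV.
Need n² > 4.09×10^6/1.211×10^5 = 33.77, i.e. n > 5.811.
The smallest integer satisfying this is n = 6.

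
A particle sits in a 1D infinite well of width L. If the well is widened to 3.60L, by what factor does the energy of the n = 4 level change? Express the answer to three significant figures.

E_n ∝ 1/L², so the energy scales by 1/3.60² = 0.0772.

0.0772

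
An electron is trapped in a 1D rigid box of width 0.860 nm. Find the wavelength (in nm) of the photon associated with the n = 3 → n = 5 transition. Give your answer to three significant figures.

E_1 = h²/(8m_eL²) = 8.146×10^-20 J, so ΔE = (5² − 3²)E_1 = 1.303×10^-18 J.
λ = hc/ΔE = (6.626×10^-34·2.998×10^8)/1.303×10^-18 = 1.52×10^-7 m = 152 nm.

λ = 152 nm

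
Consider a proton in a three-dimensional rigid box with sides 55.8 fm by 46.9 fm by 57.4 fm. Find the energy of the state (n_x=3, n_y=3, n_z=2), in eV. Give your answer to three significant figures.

E = 1.68×10^6 eV

For a 3D rectangular well E = (h²/8m_p)·Σ n_i²/L_i² = (6.626×10^-34)²/(8·1.673×10^-27) · [3²/(55.8 fm)² + 3²/(46.9 fm)² + 2²/(57.4 fm)²].
Evaluating gives E = 2.689×10^-13 J = 1.68×10^6 eV.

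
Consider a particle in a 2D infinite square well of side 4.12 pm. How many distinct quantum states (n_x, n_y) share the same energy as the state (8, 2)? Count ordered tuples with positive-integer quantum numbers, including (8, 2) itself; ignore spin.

degeneracy = 2

The level has n_x² + n_y² = 68. The ordered positive-integer solutions are (2, 8), (8, 2).
That gives 2 states.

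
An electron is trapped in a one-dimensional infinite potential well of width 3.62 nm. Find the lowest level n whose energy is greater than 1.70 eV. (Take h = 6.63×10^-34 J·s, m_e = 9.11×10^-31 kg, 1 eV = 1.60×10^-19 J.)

E_1 = h²/(8m_eL²) = 4.603×10^-21 J = 0.02877 eV.
Need n² > 1.70/0.02877 = 59.09, i.e. n > 7.687.
The smallest integer satisfying this is n = 8.

n = 8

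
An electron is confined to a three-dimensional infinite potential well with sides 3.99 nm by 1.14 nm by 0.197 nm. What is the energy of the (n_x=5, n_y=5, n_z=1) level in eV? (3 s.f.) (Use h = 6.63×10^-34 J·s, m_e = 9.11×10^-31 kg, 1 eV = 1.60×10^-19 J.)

For a 3D rectangular well E = (h²/8m_e)·Σ n_i²/L_i² = (6.63×10^-34)²/(8·9.11×10^-31) · [5²/(3.99 nm)² + 5²/(1.14 nm)² + 1²/(0.197 nm)²].
Evaluating gives E = 2.809×10^-18 J = 17.6 eV.

E = 17.6 eV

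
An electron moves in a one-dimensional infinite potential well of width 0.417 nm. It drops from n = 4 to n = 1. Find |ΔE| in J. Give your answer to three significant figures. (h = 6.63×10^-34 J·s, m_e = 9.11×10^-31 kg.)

E_1 = h²/(8m_eL²) = 3.469×10^-19 J.
|ΔE| = |4² − 1²|·E_1 = 15·3.469×10^-19 J = 5.20×10^-18 J.

|ΔE| = 5.20×10^-18 J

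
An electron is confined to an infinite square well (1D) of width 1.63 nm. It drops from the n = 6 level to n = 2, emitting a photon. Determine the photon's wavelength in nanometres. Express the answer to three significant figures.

λ = 274 nm

E_1 = h²/(8m_eL²) = 2.268×10^-20 J, so ΔE = (6² − 2²)E_1 = 7.258×10^-19 J.
λ = hc/ΔE = (6.626×10^-34·2.998×10^8)/7.258×10^-19 = 2.74×10^-7 m = 274 nm.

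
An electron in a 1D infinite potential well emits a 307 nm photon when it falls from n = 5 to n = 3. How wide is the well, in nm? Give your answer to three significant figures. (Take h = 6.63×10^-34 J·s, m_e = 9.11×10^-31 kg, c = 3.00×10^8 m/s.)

The photon carries ΔE = hc/λ = 6.63×10^-34·3.00×10^8/3.07×10^-7 m = 6.479×10^-19 J.
Since ΔE = (5² − 3²)E_1, E_1 = 4.049×10^-20 J, and L = h/√(8m_eE_1) = 1.22×10^-9 m = 1.22 nm.

L = 1.22 nm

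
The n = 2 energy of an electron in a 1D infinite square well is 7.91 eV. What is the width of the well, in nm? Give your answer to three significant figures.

From E_n = n²h²/(8m_eL²), L = n·h/√(8m_eE_n).
E_2 = 7.91 eV = 1.267×10^-18 J, so L = 2·6.626×10^-34/√(8·9.109×10^-31·1.267×10^-18) = 4.36×10^-10 m = 0.436 nm.

L = 0.436 nm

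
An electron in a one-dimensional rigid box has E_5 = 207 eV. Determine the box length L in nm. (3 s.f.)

From E_n = n²h²/(8m_eL²), L = n·h/√(8m_eE_n).
E_5 = 207 eV = 3.316×10^-17 J, so L = 5·6.626×10^-34/√(8·9.109×10^-31·3.316×10^-17) = 2.13×10^-10 m = 0.213 nm.

L = 0.213 nm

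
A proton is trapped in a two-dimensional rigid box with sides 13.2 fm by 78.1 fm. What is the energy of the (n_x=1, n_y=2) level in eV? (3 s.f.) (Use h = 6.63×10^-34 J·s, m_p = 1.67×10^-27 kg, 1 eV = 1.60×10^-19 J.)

E = 1.32×10^6 eV

For a 2D rectangular well E = (h²/8m_p)·Σ n_i²/L_i² = (6.63×10^-34)²/(8·1.67×10^-27) · [1²/(13.2 fm)² + 2²/(78.1 fm)²].
Evaluating gives E = 2.104×10^-13 J = 1.32×10^6 eV.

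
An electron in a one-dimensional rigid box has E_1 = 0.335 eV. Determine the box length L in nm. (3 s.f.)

L = 1.06 nm

From E_n = n²h²/(8m_eL²), L = n·h/√(8m_eE_n).
E_1 = 0.335 eV = 5.367×10^-20 J, so L = 1·6.626×10^-34/√(8·9.109×10^-31·5.367×10^-20) = 1.06×10^-9 m = 1.06 nm.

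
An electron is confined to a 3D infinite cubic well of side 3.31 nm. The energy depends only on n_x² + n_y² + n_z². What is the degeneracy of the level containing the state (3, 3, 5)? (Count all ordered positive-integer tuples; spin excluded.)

The level has n_x² + n_y² + n_z² = 43. The ordered positive-integer solutions are (3, 3, 5), (3, 5, 3), (5, 3, 3).
That gives 3 states.

degeneracy = 3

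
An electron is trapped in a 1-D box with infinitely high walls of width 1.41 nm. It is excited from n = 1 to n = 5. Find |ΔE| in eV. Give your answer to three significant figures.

|ΔE| = 4.54 eV

E_1 = h²/(8m_eL²) = 3.030×10^-20 J.
|ΔE| = |1² − 5²|·E_1 = 24·3.030×10^-20 J = 7.272×10^-19 J = 4.54 eV.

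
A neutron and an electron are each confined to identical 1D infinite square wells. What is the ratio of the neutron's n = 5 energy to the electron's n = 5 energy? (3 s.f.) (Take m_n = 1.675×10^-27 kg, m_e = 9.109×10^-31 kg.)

5.44×10^-4

E_n ∝ 1/m at fixed n and L, so the ratio is m_e/m_n = 9.109×10^-31/1.675×10^-27 = 5.44×10^-4.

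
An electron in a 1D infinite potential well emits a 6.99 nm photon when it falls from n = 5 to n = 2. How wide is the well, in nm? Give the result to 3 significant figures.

L = 0.211 nm

The photon carries ΔE = hc/λ = 6.626×10^-34·2.998×10^8/6.99×10^-9 m = 2.842×10^-17 J.
Since ΔE = (5² − 2²)E_1, E_1 = 1.353×10^-18 J, and L = h/√(8m_eE_1) = 2.11×10^-10 m = 0.211 nm.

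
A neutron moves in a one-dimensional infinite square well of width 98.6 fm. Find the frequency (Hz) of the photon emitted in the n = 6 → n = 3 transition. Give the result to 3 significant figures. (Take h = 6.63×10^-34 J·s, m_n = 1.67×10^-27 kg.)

f = 1.38×10^20 Hz

E_1 = h²/(8m_nL²) = 3.384×10^-15 J and ΔE = (6² − 3²)E_1 = 9.137×10^-14 J.
f = ΔE/h = 9.137×10^-14/6.63×10^-34 = 1.38×10^20 Hz.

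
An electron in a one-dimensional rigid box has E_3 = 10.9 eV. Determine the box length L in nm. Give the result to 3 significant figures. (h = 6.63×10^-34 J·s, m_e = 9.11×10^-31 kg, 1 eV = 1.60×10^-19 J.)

From E_n = n²h²/(8m_eL²), L = n·h/√(8m_eE_n).
E_3 = 10.9 eV = 1.744×10^-18 J, so L = 3·6.63×10^-34/√(8·9.11×10^-31·1.744×10^-18) = 5.58×10^-10 m = 0.558 nm.

L = 0.558 nm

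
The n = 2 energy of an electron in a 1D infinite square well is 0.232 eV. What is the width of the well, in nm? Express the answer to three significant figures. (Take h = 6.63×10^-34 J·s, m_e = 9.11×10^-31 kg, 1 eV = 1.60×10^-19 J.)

From E_n = n²h²/(8m_eL²), L = n·h/√(8m_eE_n).
E_2 = 0.232 eV = 3.712×10^-20 J, so L = 2·6.63×10^-34/√(8·9.11×10^-31·3.712×10^-20) = 2.55×10^-9 m = 2.55 nm.

L = 2.55 nm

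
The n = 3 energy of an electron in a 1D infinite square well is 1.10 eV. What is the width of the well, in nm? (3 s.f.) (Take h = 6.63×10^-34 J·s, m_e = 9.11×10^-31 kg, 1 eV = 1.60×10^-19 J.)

L = 1.76 nm

From E_n = n²h²/(8m_eL²), L = n·h/√(8m_eE_n).
E_3 = 1.10 eV = 1.760×10^-19 J, so L = 3·6.63×10^-34/√(8·9.11×10^-31·1.760×10^-19) = 1.76×10^-9 m = 1.76 nm.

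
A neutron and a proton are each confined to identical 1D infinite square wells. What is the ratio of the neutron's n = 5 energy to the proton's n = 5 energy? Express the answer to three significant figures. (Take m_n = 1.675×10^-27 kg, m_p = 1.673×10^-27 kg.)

0.999

E_n ∝ 1/m at fixed n and L, so the ratio is m_p/m_n = 1.673×10^-27/1.675×10^-27 = 0.999.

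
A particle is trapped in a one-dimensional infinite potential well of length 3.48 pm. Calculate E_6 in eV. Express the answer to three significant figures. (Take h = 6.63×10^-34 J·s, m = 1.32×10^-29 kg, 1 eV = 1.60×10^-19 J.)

For an infinite well E_n = n²h²/(8mL²), so E_1 = h²/(8mL²) = (6.63×10^-34)²/(8·1.32×10^-29·(3.48×10^-12 m)²) = 3.437×10^-16 J.
Then E_6 = 6²·E_1 = 36·3.437×10^-16 J = 1.237×10^-14 J.
Converting, E_6 = 1.237×10^-14 J / (1.60×10^-19 J/eV) = 7.73×10^4 eV.

E_6 = 7.73×10^4 eV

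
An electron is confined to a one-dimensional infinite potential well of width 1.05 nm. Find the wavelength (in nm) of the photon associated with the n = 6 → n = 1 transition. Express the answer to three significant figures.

λ = 104 nm

E_1 = h²/(8m_eL²) = 5.465×10^-20 J, so ΔE = (6² − 1²)E_1 = 1.913×10^-18 J.
λ = hc/ΔE = (6.626×10^-34·2.998×10^8)/1.913×10^-18 = 1.04×10^-7 m = 104 nm.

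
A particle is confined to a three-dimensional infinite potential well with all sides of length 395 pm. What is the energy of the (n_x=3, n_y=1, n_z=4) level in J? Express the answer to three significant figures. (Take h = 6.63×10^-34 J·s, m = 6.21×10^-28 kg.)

For a 3D rectangular well E = (h²/8m)·Σ n_i²/L_i² = (6.63×10^-34)²/(8·6.21×10^-28) · [3²/(395 pm)² + 1²/(395 pm)² + 4²/(395 pm)²].
Evaluating gives E = 1.47×10^-20 J.

E = 1.47×10^-20 J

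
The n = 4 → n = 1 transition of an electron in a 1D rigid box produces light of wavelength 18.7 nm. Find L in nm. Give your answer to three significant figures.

The photon carries ΔE = hc/λ = 6.626×10^-34·2.998×10^8/1.87×10^-8 m = 1.062×10^-17 J.
Since ΔE = (4² − 1²)E_1, E_1 = 7.080×10^-19 J, and L = h/√(8m_eE_1) = 2.92×10^-10 m = 0.292 nm.

L = 0.292 nm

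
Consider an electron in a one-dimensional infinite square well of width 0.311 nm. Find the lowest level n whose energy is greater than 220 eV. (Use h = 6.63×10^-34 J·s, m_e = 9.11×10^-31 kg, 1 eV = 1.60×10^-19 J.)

n = 8

E_1 = h²/(8m_eL²) = 6.236×10^-19 J = 3.898 eV.
Need n² > 220/3.898 = 56.44, i.e. n > 7.513.
The smallest integer satisfying this is n = 8.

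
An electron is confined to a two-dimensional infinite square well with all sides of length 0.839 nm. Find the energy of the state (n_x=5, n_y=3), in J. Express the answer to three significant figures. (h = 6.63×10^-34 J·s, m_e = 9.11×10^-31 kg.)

For a 2D rectangular well E = (h²/8m_e)·Σ n_i²/L_i² = (6.63×10^-34)²/(8·9.11×10^-31) · [5²/(0.839 nm)² + 3²/(0.839 nm)²].
Evaluating gives E = 2.91×10^-18 J.

E = 2.91×10^-18 J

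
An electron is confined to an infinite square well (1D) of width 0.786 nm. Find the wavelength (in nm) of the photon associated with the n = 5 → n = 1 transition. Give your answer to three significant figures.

E_1 = h²/(8m_eL²) = 9.752×10^-20 J, so ΔE = (5² − 1²)E_1 = 2.340×10^-18 J.
λ = hc/ΔE = (6.626×10^-34·2.998×10^8)/2.340×10^-18 = 8.49×10^-8 m = 84.9 nm.

λ = 84.9 nm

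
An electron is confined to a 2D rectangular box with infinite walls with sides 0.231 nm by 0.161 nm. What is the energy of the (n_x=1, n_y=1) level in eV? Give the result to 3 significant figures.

E = 21.6 eV

For a 2D rectangular well E = (h²/8m_e)·Σ n_i²/L_i² = (6.626×10^-34)²/(8·9.109×10^-31) · [1²/(0.231 nm)² + 1²/(0.161 nm)²].
Evaluating gives E = 3.453×10^-18 J = 21.6 eV.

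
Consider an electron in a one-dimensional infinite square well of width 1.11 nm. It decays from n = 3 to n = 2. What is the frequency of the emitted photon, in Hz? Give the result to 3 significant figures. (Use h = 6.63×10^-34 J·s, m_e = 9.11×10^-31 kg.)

f = 3.69×10^14 Hz

E_1 = h²/(8m_eL²) = 4.895×10^-20 J and ΔE = (3² − 2²)E_1 = 2.447×10^-19 J.
f = ΔE/h = 2.447×10^-19/6.63×10^-34 = 3.69×10^14 Hz.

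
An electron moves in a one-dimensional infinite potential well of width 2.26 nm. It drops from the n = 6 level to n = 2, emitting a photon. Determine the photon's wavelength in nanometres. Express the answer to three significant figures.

λ = 526 nm

E_1 = h²/(8m_eL²) = 1.180×10^-20 J, so ΔE = (6² − 2²)E_1 = 3.776×10^-19 J.
λ = hc/ΔE = (6.626×10^-34·2.998×10^8)/3.776×10^-19 = 5.26×10^-7 m = 526 nm.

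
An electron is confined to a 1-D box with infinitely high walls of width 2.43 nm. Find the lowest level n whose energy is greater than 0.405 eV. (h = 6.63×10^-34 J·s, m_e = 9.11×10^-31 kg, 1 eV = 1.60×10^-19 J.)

n = 3

E_1 = h²/(8m_eL²) = 1.021×10^-20 J = 0.06381 eV.
Need n² > 0.405/0.06381 = 6.347, i.e. n > 2.519.
The smallest integer satisfying this is n = 3.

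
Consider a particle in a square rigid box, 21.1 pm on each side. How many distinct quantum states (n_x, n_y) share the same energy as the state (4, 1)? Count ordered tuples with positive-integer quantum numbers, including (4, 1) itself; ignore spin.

degeneracy = 2

The level has n_x² + n_y² = 17. The ordered positive-integer solutions are (1, 4), (4, 1).
That gives 2 states.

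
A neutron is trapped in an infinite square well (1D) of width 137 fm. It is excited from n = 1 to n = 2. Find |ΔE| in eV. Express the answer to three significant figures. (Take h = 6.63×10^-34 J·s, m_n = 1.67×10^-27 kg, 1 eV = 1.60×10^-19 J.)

E_1 = h²/(8m_nL²) = 1.753×10^-15 J.
|ΔE| = |1² − 2²|·E_1 = 3·1.753×10^-15 J = 5.259×10^-15 J = 3.29×10^4 eV.

|ΔE| = 3.29×10^4 eV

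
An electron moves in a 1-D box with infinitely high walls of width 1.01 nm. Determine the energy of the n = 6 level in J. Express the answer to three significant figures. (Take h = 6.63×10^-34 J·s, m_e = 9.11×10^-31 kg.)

For an infinite well E_n = n²h²/(8m_eL²), so E_1 = h²/(8m_eL²) = (6.63×10^-34)²/(8·9.11×10^-31·(1.01×10^-9 m)²) = 5.913×10^-20 J.
Then E_6 = 6²·E_1 = 36·5.913×10^-20 J = 2.13×10^-18 J.

E_6 = 2.13×10^-18 J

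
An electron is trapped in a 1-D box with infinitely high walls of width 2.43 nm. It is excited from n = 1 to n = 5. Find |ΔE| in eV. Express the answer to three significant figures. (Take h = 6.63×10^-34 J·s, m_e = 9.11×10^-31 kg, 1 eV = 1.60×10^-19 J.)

E_1 = h²/(8m_eL²) = 1.021×10^-20 J.
|ΔE| = |1² − 5²|·E_1 = 24·1.021×10^-20 J = 2.450×10^-19 J = 1.53 eV.

|ΔE| = 1.53 eV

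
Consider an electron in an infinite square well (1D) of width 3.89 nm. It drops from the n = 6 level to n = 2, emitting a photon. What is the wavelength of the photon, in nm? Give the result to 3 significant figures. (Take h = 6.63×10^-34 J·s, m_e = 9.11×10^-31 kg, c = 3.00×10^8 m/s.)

λ = 1.56×10^3 nm

E_1 = h²/(8m_eL²) = 3.986×10^-21 J, so ΔE = (6² − 2²)E_1 = 1.276×10^-19 J.
λ = hc/ΔE = (6.63×10^-34·3.00×10^8)/1.276×10^-19 = 1.56×10^-6 m = 1.56×10^3 nm.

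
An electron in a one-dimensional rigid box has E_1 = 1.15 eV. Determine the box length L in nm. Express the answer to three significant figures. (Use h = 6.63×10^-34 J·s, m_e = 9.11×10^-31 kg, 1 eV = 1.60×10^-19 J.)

From E_n = n²h²/(8m_eL²), L = n·h/√(8m_eE_n).
E_1 = 1.15 eV = 1.840×10^-19 J, so L = 1·6.63×10^-34/√(8·9.11×10^-31·1.840×10^-19) = 5.73×10^-10 m = 0.573 nm.

L = 0.573 nm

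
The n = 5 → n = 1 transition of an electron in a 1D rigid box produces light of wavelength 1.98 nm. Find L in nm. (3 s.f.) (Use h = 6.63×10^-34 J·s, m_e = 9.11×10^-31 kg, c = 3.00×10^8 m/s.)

L = 0.120 nm

The photon carries ΔE = hc/λ = 6.63×10^-34·3.00×10^8/1.98×10^-9 m = 1.005×10^-16 J.
Since ΔE = (5² − 1²)E_1, E_1 = 4.188×10^-18 J, and L = h/√(8m_eE_1) = 1.20×10^-10 m = 0.120 nm.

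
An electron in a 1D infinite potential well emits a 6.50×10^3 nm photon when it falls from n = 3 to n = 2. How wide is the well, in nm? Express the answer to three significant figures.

L = 3.14 nm

The photon carries ΔE = hc/λ = 6.626×10^-34·2.998×10^8/6.50×10^-6 m = 3.056×10^-20 J.
Since ΔE = (3² − 2²)E_1, E_1 = 6.112×10^-21 J, and L = h/√(8m_eE_1) = 3.14×10^-9 m = 3.14 nm.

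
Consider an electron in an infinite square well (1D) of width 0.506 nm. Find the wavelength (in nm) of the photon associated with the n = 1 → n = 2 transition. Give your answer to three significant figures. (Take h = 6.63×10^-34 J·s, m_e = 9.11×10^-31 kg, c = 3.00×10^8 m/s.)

E_1 = h²/(8m_eL²) = 2.356×10^-19 J, so ΔE = (2² − 1²)E_1 = 7.068×10^-19 J.
λ = hc/ΔE = (6.63×10^-34·3.00×10^8)/7.068×10^-19 = 2.81×10^-7 m = 281 nm.

λ = 281 nm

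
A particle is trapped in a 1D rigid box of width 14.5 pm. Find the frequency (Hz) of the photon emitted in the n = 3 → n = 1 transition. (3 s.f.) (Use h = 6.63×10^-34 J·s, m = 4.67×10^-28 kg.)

f = 6.75×10^15 Hz

E_1 = h²/(8mL²) = 5.596×10^-19 J and ΔE = (3² − 1²)E_1 = 4.477×10^-18 J.
f = ΔE/h = 4.477×10^-18/6.63×10^-34 = 6.75×10^15 Hz.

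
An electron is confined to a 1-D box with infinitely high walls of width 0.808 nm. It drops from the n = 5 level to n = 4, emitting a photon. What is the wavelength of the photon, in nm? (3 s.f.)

λ = 239 nm

E_1 = h²/(8m_eL²) = 9.228×10^-20 J, so ΔE = (5² − 4²)E_1 = 8.305×10^-19 J.
λ = hc/ΔE = (6.626×10^-34·2.998×10^8)/8.305×10^-19 = 2.39×10^-7 m = 239 nm.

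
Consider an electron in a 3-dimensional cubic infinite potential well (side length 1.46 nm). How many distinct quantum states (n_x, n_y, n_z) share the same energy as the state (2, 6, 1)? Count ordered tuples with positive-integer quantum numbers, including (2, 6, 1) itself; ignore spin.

The level has n_x² + n_y² + n_z² = 41. The ordered positive-integer solutions are (1, 2, 6), (1, 6, 2), (2, 1, 6), (2, 6, 1), (3, 4, 4), (4, 3, 4), (4, 4, 3), (6, 1, 2), (6, 2, 1).
That gives 9 states.

degeneracy = 9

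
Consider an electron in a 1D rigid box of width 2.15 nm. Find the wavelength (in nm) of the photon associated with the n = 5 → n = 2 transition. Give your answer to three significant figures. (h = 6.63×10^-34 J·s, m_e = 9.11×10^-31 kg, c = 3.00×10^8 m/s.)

E_1 = h²/(8m_eL²) = 1.305×10^-20 J, so ΔE = (5² − 2²)E_1 = 2.740×10^-19 J.
λ = hc/ΔE = (6.63×10^-34·3.00×10^8)/2.740×10^-19 = 7.26×10^-7 m = 726 nm.

λ = 726 nm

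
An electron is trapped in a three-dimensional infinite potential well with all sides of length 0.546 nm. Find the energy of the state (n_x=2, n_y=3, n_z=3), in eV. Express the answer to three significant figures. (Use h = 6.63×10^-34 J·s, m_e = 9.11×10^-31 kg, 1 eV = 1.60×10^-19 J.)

E = 27.8 eV

For a 3D rectangular well E = (h²/8m_e)·Σ n_i²/L_i² = (6.63×10^-34)²/(8·9.11×10^-31) · [2²/(0.546 nm)² + 3²/(0.546 nm)² + 3²/(0.546 nm)²].
Evaluating gives E = 4.451×10^-18 J = 27.8 eV.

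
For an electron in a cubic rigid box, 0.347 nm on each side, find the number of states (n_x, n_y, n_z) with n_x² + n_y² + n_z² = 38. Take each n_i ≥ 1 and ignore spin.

degeneracy = 9

The level has n_x² + n_y² + n_z² = 38. The ordered positive-integer solutions are (1, 1, 6), (1, 6, 1), (2, 3, 5), (2, 5, 3), (3, 2, 5), (3, 5, 2), (5, 2, 3), (5, 3, 2), (6, 1, 1).
That gives 9 states.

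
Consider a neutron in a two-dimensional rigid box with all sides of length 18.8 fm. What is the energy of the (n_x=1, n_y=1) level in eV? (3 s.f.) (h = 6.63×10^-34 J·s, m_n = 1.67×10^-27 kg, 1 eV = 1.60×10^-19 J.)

E = 1.16×10^6 eV

For a 2D rectangular well E = (h²/8m_n)·Σ n_i²/L_i² = (6.63×10^-34)²/(8·1.67×10^-27) · [1²/(18.8 fm)² + 1²/(18.8 fm)²].
Evaluating gives E = 1.862×10^-13 J = 1.16×10^6 eV.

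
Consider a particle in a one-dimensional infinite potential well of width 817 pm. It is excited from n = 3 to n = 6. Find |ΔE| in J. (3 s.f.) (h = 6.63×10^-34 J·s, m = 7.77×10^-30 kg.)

|ΔE| = 2.86×10^-19 J

E_1 = h²/(8mL²) = 1.059×10^-20 J.
|ΔE| = |3² − 6²|·E_1 = 27·1.059×10^-20 J = 2.86×10^-19 J.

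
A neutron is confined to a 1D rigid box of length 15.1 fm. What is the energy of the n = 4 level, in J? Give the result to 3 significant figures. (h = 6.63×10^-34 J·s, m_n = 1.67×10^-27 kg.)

For an infinite well E_n = n²h²/(8m_nL²), so E_1 = h²/(8m_nL²) = (6.63×10^-34)²/(8·1.67×10^-27·(1.51×10^-14 m)²) = 1.443×10^-13 J.
Then E_4 = 4²·E_1 = 16·1.443×10^-13 J = 2.31×10^-12 J.

E_4 = 2.31×10^-12 J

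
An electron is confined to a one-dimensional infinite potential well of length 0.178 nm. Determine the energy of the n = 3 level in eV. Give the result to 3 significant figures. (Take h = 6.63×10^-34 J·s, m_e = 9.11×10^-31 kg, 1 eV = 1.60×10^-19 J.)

For an infinite well E_n = n²h²/(8m_eL²), so E_1 = h²/(8m_eL²) = (6.63×10^-34)²/(8·9.11×10^-31·(1.78×10^-10 m)²) = 1.904×10^-18 J.
Then E_3 = 3²·E_1 = 9·1.904×10^-18 J = 1.714×10^-17 J.
Converting, E_3 = 1.714×10^-17 J / (1.60×10^-19 J/eV) = 107 eV.

E_3 = 107 eV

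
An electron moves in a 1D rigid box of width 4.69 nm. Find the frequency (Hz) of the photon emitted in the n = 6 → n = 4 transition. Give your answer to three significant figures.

E_1 = h²/(8m_eL²) = 2.739×10^-21 J and ΔE = (6² − 4²)E_1 = 5.478×10^-20 J.
f = ΔE/h = 5.478×10^-20/6.626×10^-34 = 8.27×10^13 Hz.

f = 8.27×10^13 Hz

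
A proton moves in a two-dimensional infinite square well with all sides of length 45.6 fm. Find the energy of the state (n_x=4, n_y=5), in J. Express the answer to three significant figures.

E = 6.47×10^-13 J

For a 2D rectangular well E = (h²/8m_p)·Σ n_i²/L_i² = (6.626×10^-34)²/(8·1.673×10^-27) · [4²/(45.6 fm)² + 5²/(45.6 fm)²].
Evaluating gives E = 6.47×10^-13 J.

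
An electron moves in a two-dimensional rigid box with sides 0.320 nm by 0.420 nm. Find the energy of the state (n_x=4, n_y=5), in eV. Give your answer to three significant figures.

For a 2D rectangular well E = (h²/8m_e)·Σ n_i²/L_i² = (6.626×10^-34)²/(8·9.109×10^-31) · [4²/(0.320 nm)² + 5²/(0.420 nm)²].
Evaluating gives E = 1.795×10^-17 J = 112 eV.

E = 112 eV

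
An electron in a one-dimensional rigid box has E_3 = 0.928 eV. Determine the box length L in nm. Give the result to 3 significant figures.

L = 1.91 nm

From E_n = n²h²/(8m_eL²), L = n·h/√(8m_eE_n).
E_3 = 0.928 eV = 1.487×10^-19 J, so L = 3·6.626×10^-34/√(8·9.109×10^-31·1.487×10^-19) = 1.91×10^-9 m = 1.91 nm.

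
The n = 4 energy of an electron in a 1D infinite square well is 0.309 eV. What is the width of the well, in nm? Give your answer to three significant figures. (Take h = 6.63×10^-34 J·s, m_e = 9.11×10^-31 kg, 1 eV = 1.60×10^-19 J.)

L = 4.42 nm

From E_n = n²h²/(8m_eL²), L = n·h/√(8m_eE_n).
E_4 = 0.309 eV = 4.944×10^-20 J, so L = 4·6.63×10^-34/√(8·9.11×10^-31·4.944×10^-20) = 4.42×10^-9 m = 4.42 nm.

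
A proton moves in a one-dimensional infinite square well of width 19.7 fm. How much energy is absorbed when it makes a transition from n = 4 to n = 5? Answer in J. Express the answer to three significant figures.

|ΔE| = 7.61×10^-13 J

E_1 = h²/(8m_pL²) = 8.452×10^-14 J.
|ΔE| = |4² − 5²|·E_1 = 9·8.452×10^-14 J = 7.61×10^-13 J.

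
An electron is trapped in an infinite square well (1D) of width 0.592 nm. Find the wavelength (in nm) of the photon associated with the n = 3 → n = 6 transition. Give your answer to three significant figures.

λ = 42.8 nm

E_1 = h²/(8m_eL²) = 1.719×10^-19 J, so ΔE = (6² − 3²)E_1 = 4.641×10^-18 J.
λ = hc/ΔE = (6.626×10^-34·2.998×10^8)/4.641×10^-18 = 4.28×10^-8 m = 42.8 nm.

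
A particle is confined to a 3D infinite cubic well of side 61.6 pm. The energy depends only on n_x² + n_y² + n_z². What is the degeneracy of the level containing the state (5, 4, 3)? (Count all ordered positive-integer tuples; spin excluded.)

degeneracy = 6

The level has n_x² + n_y² + n_z² = 50. The ordered positive-integer solutions are (3, 4, 5), (3, 5, 4), (4, 3, 5), (4, 5, 3), (5, 3, 4), (5, 4, 3).
That gives 6 states.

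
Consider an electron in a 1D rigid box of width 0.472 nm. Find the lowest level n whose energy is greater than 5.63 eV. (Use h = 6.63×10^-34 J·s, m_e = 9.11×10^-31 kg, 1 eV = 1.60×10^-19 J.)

E_1 = h²/(8m_eL²) = 2.707×10^-19 J = 1.692 eV.
Need n² > 5.63/1.692 = 3.327, i.e. n > 1.824.
The smallest integer satisfying this is n = 2.

n = 2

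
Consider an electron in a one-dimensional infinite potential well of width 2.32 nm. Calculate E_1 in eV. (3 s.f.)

E_1 = 0.0699 eV

For an infinite well E_n = n²h²/(8m_eL²), so E_1 = h²/(8m_eL²) = (6.626×10^-34)²/(8·9.109×10^-31·(2.32×10^-9 m)²) = 1.119×10^-20 J.
Converting, E_1 = 1.119×10^-20 J / (1.602×10^-19 J/eV) = 0.0699 eV.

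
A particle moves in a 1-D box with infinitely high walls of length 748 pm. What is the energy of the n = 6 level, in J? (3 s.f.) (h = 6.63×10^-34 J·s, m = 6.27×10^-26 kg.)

E_6 = 5.64×10^-23 J

For an infinite well E_n = n²h²/(8mL²), so E_1 = h²/(8mL²) = (6.63×10^-34)²/(8·6.27×10^-26·(7.48×10^-10 m)²) = 1.566×10^-24 J.
Then E_6 = 6²·E_1 = 36·1.566×10^-24 J = 5.64×10^-23 J.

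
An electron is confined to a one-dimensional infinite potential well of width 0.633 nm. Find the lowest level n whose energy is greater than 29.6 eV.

E_1 = h²/(8m_eL²) = 1.504×10^-19 J = 0.9388 eV.
Need n² > 29.6/0.9388 = 31.53, i.e. n > 5.615.
The smallest integer satisfying this is n = 6.

n = 6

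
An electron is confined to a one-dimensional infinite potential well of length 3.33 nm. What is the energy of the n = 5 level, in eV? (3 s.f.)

E_5 = 0.848 eV

For an infinite well E_n = n²h²/(8m_eL²), so E_1 = h²/(8m_eL²) = (6.626×10^-34)²/(8·9.109×10^-31·(3.33×10^-9 m)²) = 5.433×10^-21 J.
Then E_5 = 5²·E_1 = 25·5.433×10^-21 J = 1.358×10^-19 J.
Converting, E_5 = 1.358×10^-19 J / (1.602×10^-19 J/eV) = 0.848 eV.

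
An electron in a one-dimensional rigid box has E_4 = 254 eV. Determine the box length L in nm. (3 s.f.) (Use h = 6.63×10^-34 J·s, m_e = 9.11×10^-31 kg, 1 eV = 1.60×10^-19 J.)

L = 0.154 nm

From E_n = n²h²/(8m_eL²), L = n·h/√(8m_eE_n).
E_4 = 254 eV = 4.064×10^-17 J, so L = 4·6.63×10^-34/√(8·9.11×10^-31·4.064×10^-17) = 1.54×10^-10 m = 0.154 nm.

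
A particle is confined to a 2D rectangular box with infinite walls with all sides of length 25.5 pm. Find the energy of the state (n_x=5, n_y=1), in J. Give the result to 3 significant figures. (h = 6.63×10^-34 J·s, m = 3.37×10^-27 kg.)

E = 6.52×10^-19 J

For a 2D rectangular well E = (h²/8m)·Σ n_i²/L_i² = (6.63×10^-34)²/(8·3.37×10^-27) · [5²/(25.5 pm)² + 1²/(25.5 pm)²].
Evaluating gives E = 6.52×10^-19 J.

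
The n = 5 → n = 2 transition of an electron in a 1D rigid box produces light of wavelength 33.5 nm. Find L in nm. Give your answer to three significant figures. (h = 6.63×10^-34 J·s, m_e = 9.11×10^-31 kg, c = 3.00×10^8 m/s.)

L = 0.462 nm

The photon carries ΔE = hc/λ = 6.63×10^-34·3.00×10^8/3.35×10^-8 m = 5.937×10^-18 J.
Since ΔE = (5² − 2²)E_1, E_1 = 2.827×10^-19 J, and L = h/√(8m_eE_1) = 4.62×10^-10 m = 0.462 nm.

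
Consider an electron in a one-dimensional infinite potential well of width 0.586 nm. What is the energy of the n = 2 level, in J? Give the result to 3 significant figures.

For an infinite well E_n = n²h²/(8m_eL²), so E_1 = h²/(8m_eL²) = (6.626×10^-34)²/(8·9.109×10^-31·(5.86×10^-10 m)²) = 1.754×10^-19 J.
Then E_2 = 2²·E_1 = 4·1.754×10^-19 J = 7.02×10^-19 J.

E_2 = 7.02×10^-19 J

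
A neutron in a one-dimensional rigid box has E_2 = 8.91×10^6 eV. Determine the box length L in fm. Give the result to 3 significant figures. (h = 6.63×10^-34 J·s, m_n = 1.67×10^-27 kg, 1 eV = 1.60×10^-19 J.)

From E_n = n²h²/(8m_nL²), L = n·h/√(8m_nE_n).
E_2 = 8.91×10^6 eV = 1.426×10^-12 J, so L = 2·6.63×10^-34/√(8·1.67×10^-27·1.426×10^-12) = 9.61×10^-15 m = 9.61 fm.

L = 9.61 fm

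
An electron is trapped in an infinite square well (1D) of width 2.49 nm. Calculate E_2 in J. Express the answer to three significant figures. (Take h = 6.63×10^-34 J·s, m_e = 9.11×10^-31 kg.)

For an infinite well E_n = n²h²/(8m_eL²), so E_1 = h²/(8m_eL²) = (6.63×10^-34)²/(8·9.11×10^-31·(2.49×10^-9 m)²) = 9.728×10^-21 J.
Then E_2 = 2²·E_1 = 4·9.728×10^-21 J = 3.89×10^-20 J.

E_2 = 3.89×10^-20 J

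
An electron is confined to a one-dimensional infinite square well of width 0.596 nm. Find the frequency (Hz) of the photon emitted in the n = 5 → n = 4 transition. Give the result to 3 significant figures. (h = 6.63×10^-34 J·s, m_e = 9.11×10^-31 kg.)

E_1 = h²/(8m_eL²) = 1.698×10^-19 J and ΔE = (5² − 4²)E_1 = 1.528×10^-18 J.
f = ΔE/h = 1.528×10^-18/6.63×10^-34 = 2.30×10^15 Hz.

f = 2.30×10^15 Hz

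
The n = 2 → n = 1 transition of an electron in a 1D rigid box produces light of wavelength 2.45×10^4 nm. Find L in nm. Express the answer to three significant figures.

The photon carries ΔE = hc/λ = 6.626×10^-34·2.998×10^8/2.45×10^-5 m = 8.108×10^-21 J.
Since ΔE = (2² − 1²)E_1, E_1 = 2.703×10^-21 J, and L = h/√(8m_eE_1) = 4.72×10^-9 m = 4.72 nm.

L = 4.72 nm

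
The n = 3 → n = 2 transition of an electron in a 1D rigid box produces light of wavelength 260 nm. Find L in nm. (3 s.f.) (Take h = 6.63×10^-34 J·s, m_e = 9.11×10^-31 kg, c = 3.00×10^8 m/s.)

L = 0.628 nm

The photon carries ΔE = hc/λ = 6.63×10^-34·3.00×10^8/2.60×10^-7 m = 7.650×10^-19 J.
Since ΔE = (3² − 2²)E_1, E_1 = 1.530×10^-19 J, and L = h/√(8m_eE_1) = 6.28×10^-10 m = 0.628 nm.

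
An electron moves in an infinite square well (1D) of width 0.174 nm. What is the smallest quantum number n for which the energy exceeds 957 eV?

E_1 = h²/(8m_eL²) = 1.990×10^-18 J = 12.42 eV.
Need n² > 957/12.42 = 77.05, i.e. n > 8.778.
The smallest integer satisfying this is n = 9.

n = 9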